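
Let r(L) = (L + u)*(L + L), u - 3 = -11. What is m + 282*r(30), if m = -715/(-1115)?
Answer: 83009663/223 ≈ 3.7224e+5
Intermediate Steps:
m = 143/223 (m = -715*(-1/1115) = 143/223 ≈ 0.64126)
u = -8 (u = 3 - 11 = -8)
r(L) = 2*L*(-8 + L) (r(L) = (L - 8)*(L + L) = (-8 + L)*(2*L) = 2*L*(-8 + L))
m + 282*r(30) = 143/223 + 282*(2*30*(-8 + 30)) = 143/223 + 282*(2*30*22) = 143/223 + 282*1320 = 143/223 + 372240 = 83009663/223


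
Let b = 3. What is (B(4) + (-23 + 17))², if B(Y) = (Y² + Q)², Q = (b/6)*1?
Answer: 1134225/16 ≈ 70889.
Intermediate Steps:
Q = ½ (Q = (3/6)*1 = (3*(⅙))*1 = (½)*1 = ½ ≈ 0.50000)
B(Y) = (½ + Y²)² (B(Y) = (Y² + ½)² = (½ + Y²)²)
(B(4) + (-23 + 17))² = ((1 + 2*4²)²/4 + (-23 + 17))² = ((1 + 2*16)²/4 - 6)² = ((1 + 32)²/4 - 6)² = ((¼)*33² - 6)² = ((¼)*1089 - 6)² = (1089/4 - 6)² = (1065/4)² = 1134225/16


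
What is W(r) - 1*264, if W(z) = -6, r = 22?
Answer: -270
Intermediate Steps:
W(r) - 1*264 = -6 - 1*264 = -6 - 264 = -270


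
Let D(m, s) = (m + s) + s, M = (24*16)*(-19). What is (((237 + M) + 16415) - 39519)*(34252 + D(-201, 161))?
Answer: -1036792799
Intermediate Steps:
M = -7296 (M = 384*(-19) = -7296)
D(m, s) = m + 2*s
(((237 + M) + 16415) - 39519)*(34252 + D(-201, 161)) = (((237 - 7296) + 16415) - 39519)*(34252 + (-201 + 2*161)) = ((-7059 + 16415) - 39519)*(34252 + (-201 + 322)) = (9356 - 39519)*(34252 + 121) = -30163*34373 = -1036792799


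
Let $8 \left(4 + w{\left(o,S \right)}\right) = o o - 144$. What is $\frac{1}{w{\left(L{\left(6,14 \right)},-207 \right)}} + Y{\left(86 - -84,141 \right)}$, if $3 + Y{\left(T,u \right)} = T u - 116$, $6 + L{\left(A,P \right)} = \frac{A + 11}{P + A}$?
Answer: $\frac{1426071941}{59791} \approx 23851.0$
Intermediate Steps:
$L{\left(A,P \right)} = -6 + \frac{11 + A}{A + P}$ ($L{\left(A,P \right)} = -6 + \frac{A + 11}{P + A} = -6 + \frac{11 + A}{A + P}$)
$w{\left(o,S \right)} = -22 + \frac{o^{2}}{8}$ ($w{\left(o,S \right)} = -4 + \frac{o o - 144}{8} = -4 + \frac{o^{2} - 144}{8} = -4 + \frac{-144 + o^{2}}{8} = -4 + \left(-18 + \frac{o^{2}}{8}\right) = -22 + \frac{o^{2}}{8}$)
$Y{\left(T,u \right)} = -119 + T u$ ($Y{\left(T,u \right)} = -3 + \left(T u - 116\right) = -3 + \left(-116 + T u\right) = -119 + T u$)
$\frac{1}{w{\left(L{\left(6,14 \right)},-207 \right)}} + Y{\left(86 - -84,141 \right)} = \frac{1}{-22 + \frac{\left(\frac{11 - 84 - 30}{6 + 14}\right)^{2}}{8}} - \left(119 - \left(86 - -84\right) 141\right) = \frac{1}{-22 + \frac{\left(\frac{11 - 84 - 30}{20}\right)^{2}}{8}} - \left(119 - \left(86 + 84\right) 141\right) = \frac{1}{-22 + \frac{\left(\frac{1}{20} \left(-103\right)\right)^{2}}{8}} + \left(-119 + 170 \cdot 141\right) = \frac{1}{-22 + \frac{\left(- \frac{103}{20}\right)^{2}}{8}} + \left(-119 + 23970\right) = \frac{1}{-22 + \frac{1}{8} \cdot \frac{10609}{400}} + 23851 = \frac{1}{-22 + \frac{10609}{3200}} + 23851 = \frac{1}{- \frac{59791}{3200}} + 23851 = - \frac{3200}{59791} + 23851 = \frac{1426071941}{59791}$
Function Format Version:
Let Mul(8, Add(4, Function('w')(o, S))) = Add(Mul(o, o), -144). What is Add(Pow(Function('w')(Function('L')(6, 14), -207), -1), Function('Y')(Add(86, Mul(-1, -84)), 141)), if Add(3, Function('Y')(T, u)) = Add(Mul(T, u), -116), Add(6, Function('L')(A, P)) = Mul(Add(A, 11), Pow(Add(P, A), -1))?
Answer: Rational(1426071941, 59791) ≈ 23851.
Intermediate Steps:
Function('L')(A, P) = Add(-6, Mul(Pow(Add(A, P), -1), Add(11, A))) (Function('L')(A, P) = Add(-6, Mul(Add(A, 11), Pow(Add(P, A), -1))) = Add(-6, Mul(Add(11, A), Pow(Add(A, P), -1))) = Add(-6, Mul(Pow(Add(A, P), -1), Add(11, A))))
Function('w')(o, S) = Add(-22, Mul(Rational(1, 8), Pow(o, 2))) (Function('w')(o, S) = Add(-4, Mul(Rational(1, 8), Add(Mul(o, o), -144))) = Add(-4, Mul(Rational(1, 8), Add(Pow(o, 2), -144))) = Add(-4, Mul(Rational(1, 8), Add(-144, Pow(o, 2)))) = Add(-4, Add(-18, Mul(Rational(1, 8), Pow(o, 2)))) = Add(-22, Mul(Rational(1, 8), Pow(o, 2))))
Function('Y')(T, u) = Add(-119, Mul(T, u)) (Function('Y')(T, u) = Add(-3, Add(Mul(T, u), -116)) = Add(-3, Add(-116, Mul(T, u))) = Add(-119, Mul(T, u)))
Add(Pow(Function('w')(Function('L')(6, 14), -207), -1), Function('Y')(Add(86, Mul(-1, -84)), 141)) = Add(Pow(Add(-22, Mul(Rational(1, 8), Pow(Mul(Pow(Add(6, 14), -1), Add(11, Mul(-6, 14), Mul(-5, 6))), 2))), -1), Add(-119, Mul(Add(86, Mul(-1, -84)), 141))) = Add(Pow(Add(-22, Mul(Rational(1, 8), Pow(Mul(Pow(20, -1), Add(11, -84, -30)), 2))), -1), Add(-119, Mul(Add(86, 84), 141))) = Add(Pow(Add(-22, Mul(Rational(1, 8), Pow(Mul(Rational(1, 20), -103), 2))), -1), Add(-119, Mul(170, 141))) = Add(Pow(Add(-22, Mul(Rational(1, 8), Pow(Rational(-103, 20), 2))), -1), Add(-119, 23970)) = Add(Pow(Add(-22, Mul(Rational(1, 8), Rational(10609, 400))), -1), 23851) = Add(Pow(Add(-22, Rational(10609, 3200)), -1), 23851) = Add(Pow(Rational(-59791, 3200), -1), 23851) = Add(Rational(-3200, 59791), 23851) = Rational(1426071941, 59791)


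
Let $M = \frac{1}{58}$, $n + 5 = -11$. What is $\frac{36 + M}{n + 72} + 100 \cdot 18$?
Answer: $\frac{5848489}{3248} \approx 1800.6$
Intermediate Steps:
$n = -16$ ($n = -5 - 11 = -16$)
$M = \frac{1}{58} \approx 0.017241$
$\frac{36 + M}{n + 72} + 100 \cdot 18 = \frac{36 + \frac{1}{58}}{-16 + 72} + 100 \cdot 18 = \frac{2089}{58 \cdot 56} + 1800 = \frac{2089}{58} \cdot \frac{1}{56} + 1800 = \frac{2089}{3248} + 1800 = \frac{5848489}{3248}$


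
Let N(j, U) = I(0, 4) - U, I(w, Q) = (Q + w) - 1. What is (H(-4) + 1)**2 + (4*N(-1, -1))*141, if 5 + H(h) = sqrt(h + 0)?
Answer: 2268 - 16*I ≈ 2268.0 - 16.0*I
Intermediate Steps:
I(w, Q) = -1 + Q + w
N(j, U) = 3 - U (N(j, U) = (-1 + 4 + 0) - U = 3 - U)
H(h) = -5 + sqrt(h) (H(h) = -5 + sqrt(h + 0) = -5 + sqrt(h))
(H(-4) + 1)**2 + (4*N(-1, -1))*141 = ((-5 + sqrt(-4)) + 1)**2 + (4*(3 - 1*(-1)))*141 = ((-5 + 2*I) + 1)**2 + (4*(3 + 1))*141 = (-4 + 2*I)**2 + (4*4)*141 = (-4 + 2*I)**2 + 16*141 = (-4 + 2*I)**2 + 2256 = 2256 + (-4 + 2*I)**2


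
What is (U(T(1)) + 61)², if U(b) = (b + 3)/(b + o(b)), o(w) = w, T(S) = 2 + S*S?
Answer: 3844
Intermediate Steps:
T(S) = 2 + S²
U(b) = (3 + b)/(2*b) (U(b) = (b + 3)/(b + b) = (3 + b)/((2*b)) = (3 + b)*(1/(2*b)) = (3 + b)/(2*b))
(U(T(1)) + 61)² = ((3 + (2 + 1²))/(2*(2 + 1²)) + 61)² = ((3 + (2 + 1))/(2*(2 + 1)) + 61)² = ((½)*(3 + 3)/3 + 61)² = ((½)*(⅓)*6 + 61)² = (1 + 61)² = 62² = 3844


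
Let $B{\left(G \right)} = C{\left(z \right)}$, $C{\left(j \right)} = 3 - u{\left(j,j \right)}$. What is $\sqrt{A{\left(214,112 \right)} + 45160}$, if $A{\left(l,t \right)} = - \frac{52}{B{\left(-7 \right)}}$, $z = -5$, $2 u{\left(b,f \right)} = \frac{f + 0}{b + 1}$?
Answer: $\frac{2 \sqrt{4073714}}{19} \approx 212.46$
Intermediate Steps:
$u{\left(b,f \right)} = \frac{f}{2 \left(1 + b\right)}$ ($u{\left(b,f \right)} = \frac{\left(f + 0\right) \frac{1}{b + 1}}{2} = \frac{f \frac{1}{1 + b}}{2} = \frac{f}{2 \left(1 + b\right)}$)
$C{\left(j \right)} = 3 - \frac{j}{2 \left(1 + j\right)}$
$B{\left(G \right)} = \frac{19}{8}$ ($B{\left(G \right)} = \frac{6 + 5 \left(-5\right)}{2 \left(1 - 5\right)} = \frac{6 - 25}{2 \left(-4\right)} = \frac{1}{2} \left(- \frac{1}{4}\right) \left(-19\right) = \frac{19}{8}$)
$A{\left(l,t \right)} = - \frac{416}{19}$ ($A{\left(l,t \right)} = - \frac{52}{\frac{19}{8}} = \left(-52\right) \frac{8}{19} = - \frac{416}{19}$)
$\sqrt{A{\left(214,112 \right)} + 45160} = \sqrt{- \frac{416}{19} + 45160} = \sqrt{\frac{857624}{19}} = \frac{2 \sqrt{4073714}}{19}$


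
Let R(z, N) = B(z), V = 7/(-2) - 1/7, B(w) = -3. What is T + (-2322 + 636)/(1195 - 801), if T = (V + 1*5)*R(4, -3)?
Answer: -23031/2758 ≈ -8.3506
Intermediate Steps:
V = -51/14 (V = 7*(-1/2) - 1*1/7 = -7/2 - 1/7 = -51/14 ≈ -3.6429)
R(z, N) = -3
T = -57/14 (T = (-51/14 + 1*5)*(-3) = (-51/14 + 5)*(-3) = (19/14)*(-3) = -57/14 ≈ -4.0714)
T + (-2322 + 636)/(1195 - 801) = -57/14 + (-2322 + 636)/(1195 - 801) = -57/14 - 1686/394 = -57/14 - 1686*1/394 = -57/14 - 843/197 = -23031/2758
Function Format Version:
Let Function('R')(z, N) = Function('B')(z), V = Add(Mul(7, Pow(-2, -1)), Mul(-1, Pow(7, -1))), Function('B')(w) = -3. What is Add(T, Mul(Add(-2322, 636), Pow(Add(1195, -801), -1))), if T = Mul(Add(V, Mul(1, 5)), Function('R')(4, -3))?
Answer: Rational(-23031, 2758) ≈ -8.3506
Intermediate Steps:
V = Rational(-51, 14) (V = Add(Mul(7, Rational(-1, 2)), Mul(-1, Rational(1, 7))) = Add(Rational(-7, 2), Rational(-1, 7)) = Rational(-51, 14) ≈ -3.6429)
Function('R')(z, N) = -3
T = Rational(-57, 14) (T = Mul(Add(Rational(-51, 14), Mul(1, 5)), -3) = Mul(Add(Rational(-51, 14), 5), -3) = Mul(Rational(19, 14), -3) = Rational(-57, 14) ≈ -4.0714)
Add(T, Mul(Add(-2322, 636), Pow(Add(1195, -801), -1))) = Add(Rational(-57, 14), Mul(Add(-2322, 636), Pow(Add(1195, -801), -1))) = Add(Rational(-57, 14), Mul(-1686, Pow(394, -1))) = Add(Rational(-57, 14), Mul(-1686, Rational(1, 394))) = Add(Rational(-57, 14), Rational(-843, 197)) = Rational(-23031, 2758)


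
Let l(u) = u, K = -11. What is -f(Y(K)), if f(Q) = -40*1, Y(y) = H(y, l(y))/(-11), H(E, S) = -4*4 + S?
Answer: 40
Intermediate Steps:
H(E, S) = -16 + S
Y(y) = 16/11 - y/11 (Y(y) = (-16 + y)/(-11) = (-16 + y)*(-1/11) = 16/11 - y/11)
f(Q) = -40
-f(Y(K)) = -1*(-40) = 40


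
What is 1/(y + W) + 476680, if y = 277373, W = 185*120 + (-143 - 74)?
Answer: 142697018081/299356 ≈ 4.7668e+5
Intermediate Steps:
W = 21983 (W = 22200 - 217 = 21983)
1/(y + W) + 476680 = 1/(277373 + 21983) + 476680 = 1/299356 + 476680 = 142697018081/299356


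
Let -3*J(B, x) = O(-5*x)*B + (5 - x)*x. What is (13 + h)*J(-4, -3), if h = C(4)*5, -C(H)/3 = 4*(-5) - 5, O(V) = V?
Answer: 10864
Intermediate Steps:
C(H) = 75 (C(H) = -3*(4*(-5) - 5) = -3*(-20 - 5) = -3*(-25) = 75)
J(B, x) = -x*(5 - x)/3 + 5*B*x/3 (J(B, x) = -((-5*x)*B + (5 - x)*x)/3 = -(-5*B*x + x*(5 - x))/3 = -(x*(5 - x) - 5*B*x)/3 = -x*(5 - x)/3 + 5*B*x/3)
h = 375 (h = 75*5 = 375)
(13 + h)*J(-4, -3) = (13 + 375)*((⅓)*(-3)*(-5 - 3 + 5*(-4))) = 388*((⅓)*(-3)*(-5 - 3 - 20)) = 388*((⅓)*(-3)*(-28)) = 388*28 = 10864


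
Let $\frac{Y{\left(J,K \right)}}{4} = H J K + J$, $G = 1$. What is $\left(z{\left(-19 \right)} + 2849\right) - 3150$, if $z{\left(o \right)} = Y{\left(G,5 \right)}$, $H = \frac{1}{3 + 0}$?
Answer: $- \frac{871}{3} \approx -290.33$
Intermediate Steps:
$H = \frac{1}{3} \approx 0.33333$
$Y{\left(J,K \right)} = 4 J + \frac{4 J K}{3}$ ($Y{\left(J,K \right)} = 4 \left(\frac{J}{3} K + J\right) = 4 \left(\frac{J K}{3} + J\right) = 4 \left(J + \frac{J K}{3}\right) = 4 J + \frac{4 J K}{3}$)
$z{\left(o \right)} = \frac{32}{3}$ ($z{\left(o \right)} = \frac{4}{3} \cdot 1 \left(3 + 5\right) = \frac{4}{3} \cdot 1 \cdot 8 = \frac{32}{3}$)
$\left(z{\left(-19 \right)} + 2849\right) - 3150 = \left(\frac{32}{3} + 2849\right) - 3150 = \frac{8579}{3} - 3150 = - \frac{871}{3}$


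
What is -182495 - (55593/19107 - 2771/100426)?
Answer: -38909351061579/213204398 ≈ -1.8250e+5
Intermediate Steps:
-182495 - (55593/19107 - 2771/100426) = -182495 - (55593*(1/19107) - 2771*1/100426) = -182495 - (6177/2123 - 2771/100426) = -182495 - 1*614448569/213204398 = -182495 - 614448569/213204398 = -38909351061579/213204398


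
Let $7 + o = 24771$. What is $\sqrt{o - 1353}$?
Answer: $\sqrt{23411} \approx 153.01$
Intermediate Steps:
$o = 24764$ ($o = -7 + 24771 = 24764$)
$\sqrt{o - 1353} = \sqrt{24764 - 1353} = \sqrt{23411}$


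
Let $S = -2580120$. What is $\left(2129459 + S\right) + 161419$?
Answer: $-289242$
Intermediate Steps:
$\left(2129459 + S\right) + 161419 = \left(2129459 - 2580120\right) + 161419 = -450661 + 161419 = -289242$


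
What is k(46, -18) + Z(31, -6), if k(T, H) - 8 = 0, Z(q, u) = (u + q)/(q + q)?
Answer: 521/62 ≈ 8.4032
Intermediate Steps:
Z(q, u) = (q + u)/(2*q) (Z(q, u) = (q + u)/((2*q)) = (q + u)*(1/(2*q)) = (q + u)/(2*q))
k(T, H) = 8 (k(T, H) = 8 + 0 = 8)
k(46, -18) + Z(31, -6) = 8 + (½)*(31 - 6)/31 = 8 + (½)*(1/31)*25 = 8 + 25/62 = 521/62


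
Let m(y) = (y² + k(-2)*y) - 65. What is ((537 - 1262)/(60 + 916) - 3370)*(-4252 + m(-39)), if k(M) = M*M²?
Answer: 2042993745/244 ≈ 8.3729e+6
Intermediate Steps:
k(M) = M³
m(y) = -65 + y² - 8*y (m(y) = (y² + (-2)³*y) - 65 = (y² - 8*y) - 65 = -65 + y² - 8*y)
((537 - 1262)/(60 + 916) - 3370)*(-4252 + m(-39)) = ((537 - 1262)/(60 + 916) - 3370)*(-4252 + (-65 + (-39)² - 8*(-39))) = (-725/976 - 3370)*(-4252 + (-65 + 1521 + 312)) = (-725*1/976 - 3370)*(-4252 + 1768) = (-725/976 - 3370)*(-2484) = -3289845/976*(-2484) = 2042993745/244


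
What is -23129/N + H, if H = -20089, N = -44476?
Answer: -893455235/44476 ≈ -20088.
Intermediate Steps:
-23129/N + H = -23129/(-44476) - 20089 = -23129*(-1/44476) - 20089 = 23129/44476 - 20089 = -893455235/44476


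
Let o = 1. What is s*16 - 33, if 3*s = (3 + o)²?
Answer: 157/3 ≈ 52.333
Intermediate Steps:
s = 16/3 (s = (3 + 1)²/3 = (⅓)*4² = (⅓)*16 = 16/3 ≈ 5.3333)
s*16 - 33 = (16/3)*16 - 33 = 256/3 - 33 = 157/3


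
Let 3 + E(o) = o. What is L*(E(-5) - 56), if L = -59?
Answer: 3776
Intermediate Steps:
E(o) = -3 + o
L*(E(-5) - 56) = -59*((-3 - 5) - 56) = -59*(-8 - 56) = -59*(-64) = 3776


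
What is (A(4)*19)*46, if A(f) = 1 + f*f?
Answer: 14858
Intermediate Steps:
A(f) = 1 + f²
(A(4)*19)*46 = ((1 + 4²)*19)*46 = ((1 + 16)*19)*46 = (17*19)*46 = 323*46 = 14858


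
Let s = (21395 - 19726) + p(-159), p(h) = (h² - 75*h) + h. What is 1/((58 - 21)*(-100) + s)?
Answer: 1/35016 ≈ 2.8558e-5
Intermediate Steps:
p(h) = h² - 74*h
s = 38716 (s = (21395 - 19726) - 159*(-74 - 159) = 1669 - 159*(-233) = 1669 + 37047 = 38716)
1/((58 - 21)*(-100) + s) = 1/((58 - 21)*(-100) + 38716) = 1/(37*(-100) + 38716) = 1/(-3700 + 38716) = 1/35016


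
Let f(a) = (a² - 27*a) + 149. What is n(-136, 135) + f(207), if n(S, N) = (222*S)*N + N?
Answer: -4038376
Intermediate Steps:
n(S, N) = N + 222*N*S (n(S, N) = 222*N*S + N = N + 222*N*S)
f(a) = 149 + a² - 27*a
n(-136, 135) + f(207) = 135*(1 + 222*(-136)) + (149 + 207² - 27*207) = 135*(1 - 30192) + (149 + 42849 - 5589) = 135*(-30191) + 37409 = -4075785 + 37409 = -4038376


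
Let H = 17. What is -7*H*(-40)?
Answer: 4760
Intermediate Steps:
-7*H*(-40) = -7*17*(-40) = -119*(-40) = 4760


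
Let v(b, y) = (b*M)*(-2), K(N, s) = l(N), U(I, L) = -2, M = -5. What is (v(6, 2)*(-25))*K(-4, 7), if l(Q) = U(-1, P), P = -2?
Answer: 3000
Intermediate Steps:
l(Q) = -2
K(N, s) = -2
v(b, y) = 10*b (v(b, y) = (b*(-5))*(-2) = -5*b*(-2) = 10*b)
(v(6, 2)*(-25))*K(-4, 7) = ((10*6)*(-25))*(-2) = (60*(-25))*(-2) = -1500*(-2) = 3000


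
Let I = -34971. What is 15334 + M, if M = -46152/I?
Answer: 178763822/11657 ≈ 15335.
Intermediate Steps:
M = 15384/11657 (M = -46152/(-34971) = -46152*(-1/34971) = 15384/11657 ≈ 1.3197)
15334 + M = 15334 + 15384/11657 = 178763822/11657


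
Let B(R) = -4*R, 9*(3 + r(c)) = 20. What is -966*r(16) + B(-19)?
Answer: 2482/3 ≈ 827.33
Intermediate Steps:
r(c) = -7/9 (r(c) = -3 + (⅑)*20 = -3 + 20/9 = -7/9)
-966*r(16) + B(-19) = -966*(-7/9) - 4*(-19) = 2254/3 + 76 = 2482/3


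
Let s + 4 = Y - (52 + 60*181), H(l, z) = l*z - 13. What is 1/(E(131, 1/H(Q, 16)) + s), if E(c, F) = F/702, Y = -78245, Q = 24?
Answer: -260442/23221269161 ≈ -1.1216e-5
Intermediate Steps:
H(l, z) = -13 + l*z
E(c, F) = F/702 (E(c, F) = F*(1/702) = F/702)
s = -89161 (s = -4 + (-78245 - (52 + 60*181)) = -4 + (-78245 - (52 + 10860)) = -4 + (-78245 - 1*10912) = -4 + (-78245 - 10912) = -4 - 89157 = -89161)
1/(E(131, 1/H(Q, 16)) + s) = 1/(1/(702*(-13 + 24*16)) - 89161) = 1/(1/(702*(-13 + 384)) - 89161) = 1/((1/702)/371 - 89161) = 1/((1/702)*(1/371) - 89161) = 1/(1/260442 - 89161) = 1/(-23221269161/260442) = -260442/23221269161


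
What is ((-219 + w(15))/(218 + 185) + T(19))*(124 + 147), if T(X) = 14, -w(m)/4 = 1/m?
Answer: 1695647/465 ≈ 3646.6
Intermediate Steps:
w(m) = -4/m
((-219 + w(15))/(218 + 185) + T(19))*(124 + 147) = ((-219 - 4/15)/(218 + 185) + 14)*(124 + 147) = ((-219 - 4*1/15)/403 + 14)*271 = ((-219 - 4/15)*(1/403) + 14)*271 = (-3289/15*1/403 + 14)*271 = (-253/465 + 14)*271 = (6257/465)*271 = 1695647/465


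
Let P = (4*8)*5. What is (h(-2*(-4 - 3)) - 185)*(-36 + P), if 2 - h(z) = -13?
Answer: -21080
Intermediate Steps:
P = 160 (P = 32*5 = 160)
h(z) = 15 (h(z) = 2 - 1*(-13) = 2 + 13 = 15)
(h(-2*(-4 - 3)) - 185)*(-36 + P) = (15 - 185)*(-36 + 160) = -170*124 = -21080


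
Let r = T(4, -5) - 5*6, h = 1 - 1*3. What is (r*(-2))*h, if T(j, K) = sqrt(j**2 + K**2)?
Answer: -120 + 4*sqrt(41) ≈ -94.387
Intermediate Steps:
T(j, K) = sqrt(K**2 + j**2)
h = -2 (h = 1 - 3 = -2)
r = -30 + sqrt(41) (r = sqrt((-5)**2 + 4**2) - 5*6 = sqrt(25 + 16) - 30 = sqrt(41) - 30 = -30 + sqrt(41) ≈ -23.597)
(r*(-2))*h = ((-30 + sqrt(41))*(-2))*(-2) = (60 - 2*sqrt(41))*(-2) = -120 + 4*sqrt(41)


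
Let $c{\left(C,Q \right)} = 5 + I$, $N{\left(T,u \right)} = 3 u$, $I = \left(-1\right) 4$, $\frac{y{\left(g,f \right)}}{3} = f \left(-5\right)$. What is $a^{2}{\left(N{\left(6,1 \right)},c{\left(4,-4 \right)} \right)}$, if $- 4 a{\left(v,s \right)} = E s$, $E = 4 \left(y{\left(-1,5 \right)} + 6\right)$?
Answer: $4761$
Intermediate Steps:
$y{\left(g,f \right)} = - 15 f$ ($y{\left(g,f \right)} = 3 f \left(-5\right) = 3 \left(- 5 f\right) = - 15 f$)
$E = -276$ ($E = 4 \left(\left(-15\right) 5 + 6\right) = 4 \left(-75 + 6\right) = 4 \left(-69\right) = -276$)
$I = -4$
$c{\left(C,Q \right)} = 1$ ($c{\left(C,Q \right)} = 5 - 4 = 1$)
$a{\left(v,s \right)} = 69 s$ ($a{\left(v,s \right)} = - \frac{\left(-276\right) s}{4} = 69 s$)
$a^{2}{\left(N{\left(6,1 \right)},c{\left(4,-4 \right)} \right)} = \left(69 \cdot 1\right)^{2} = 69^{2} = 4761$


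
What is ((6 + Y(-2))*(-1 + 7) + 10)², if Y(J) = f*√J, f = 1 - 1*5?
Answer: 964 - 2208*I*√2 ≈ 964.0 - 3122.6*I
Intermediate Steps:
f = -4 (f = 1 - 5 = -4)
Y(J) = -4*√J
((6 + Y(-2))*(-1 + 7) + 10)² = ((6 - 4*I*√2)*(-1 + 7) + 10)² = ((6 - 4*I*√2)*6 + 10)² = ((36 - 24*I*√2) + 10)² = (46 - 24*I*√2)²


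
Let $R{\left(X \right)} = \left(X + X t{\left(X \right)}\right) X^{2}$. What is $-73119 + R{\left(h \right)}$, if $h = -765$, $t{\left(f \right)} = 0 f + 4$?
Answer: $-2238558744$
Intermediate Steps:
$t{\left(f \right)} = 4$ ($t{\left(f \right)} = 0 + 4 = 4$)
$R{\left(X \right)} = 5 X^{3}$ ($R{\left(X \right)} = \left(X + X 4\right) X^{2} = \left(X + 4 X\right) X^{2} = 5 X X^{2} = 5 X^{3}$)
$-73119 + R{\left(h \right)} = -73119 + 5 \left(-765\right)^{3} = -73119 + 5 \left(-447697125\right) = -73119 - 2238485625 = -2238558744$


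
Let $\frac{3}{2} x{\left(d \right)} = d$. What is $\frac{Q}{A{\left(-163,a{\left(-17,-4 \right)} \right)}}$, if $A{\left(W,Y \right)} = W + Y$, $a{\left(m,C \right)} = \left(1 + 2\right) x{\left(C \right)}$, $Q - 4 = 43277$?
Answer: $- \frac{4809}{19} \approx -253.11$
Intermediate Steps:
$Q = 43281$ ($Q = 4 + 43277 = 43281$)
$x{\left(d \right)} = \frac{2 d}{3}$
$a{\left(m,C \right)} = 2 C$ ($a{\left(m,C \right)} = \left(1 + 2\right) \frac{2 C}{3} = 3 \frac{2 C}{3} = 2 C$)
$\frac{Q}{A{\left(-163,a{\left(-17,-4 \right)} \right)}} = \frac{43281}{-163 + 2 \left(-4\right)} = \frac{43281}{-163 - 8} = \frac{43281}{-171} = 43281 \left(- \frac{1}{171}\right) = - \frac{4809}{19}$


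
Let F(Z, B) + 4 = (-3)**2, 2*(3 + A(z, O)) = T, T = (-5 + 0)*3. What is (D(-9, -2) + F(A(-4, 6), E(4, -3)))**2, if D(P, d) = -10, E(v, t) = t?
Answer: 25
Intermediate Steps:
T = -15 (T = -5*3 = -15)
A(z, O) = -21/2 (A(z, O) = -3 + (1/2)*(-15) = -3 - 15/2 = -21/2)
F(Z, B) = 5 (F(Z, B) = -4 + (-3)**2 = -4 + 9 = 5)
(D(-9, -2) + F(A(-4, 6), E(4, -3)))**2 = (-10 + 5)**2 = (-5)**2 = 25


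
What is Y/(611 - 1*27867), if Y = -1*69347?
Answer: 69347/27256 ≈ 2.5443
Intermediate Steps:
Y = -69347
Y/(611 - 1*27867) = -69347/(611 - 1*27867) = -69347/(611 - 27867) = -69347/(-27256) = -69347*(-1/27256) = 69347/27256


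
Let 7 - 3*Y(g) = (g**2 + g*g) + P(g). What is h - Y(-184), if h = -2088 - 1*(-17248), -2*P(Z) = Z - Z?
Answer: 113185/3 ≈ 37728.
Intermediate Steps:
P(Z) = 0 (P(Z) = -(Z - Z)/2 = -1/2*0 = 0)
Y(g) = 7/3 - 2*g**2/3 (Y(g) = 7/3 - ((g**2 + g*g) + 0)/3 = 7/3 - ((g**2 + g**2) + 0)/3 = 7/3 - (2*g**2 + 0)/3 = 7/3 - 2*g**2/3)
h = 15160 (h = -2088 + 17248 = 15160)
h - Y(-184) = 15160 - (7/3 - 2/3*(-184)**2) = 15160 - (7/3 - 2/3*33856) = 15160 - (7/3 - 67712/3) = 15160 - 1*(-67705/3) = 15160 + 67705/3 = 113185/3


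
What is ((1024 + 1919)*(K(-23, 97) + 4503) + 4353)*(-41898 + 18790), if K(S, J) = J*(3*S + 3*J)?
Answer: -1770794786352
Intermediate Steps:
K(S, J) = J*(3*J + 3*S)
((1024 + 1919)*(K(-23, 97) + 4503) + 4353)*(-41898 + 18790) = ((1024 + 1919)*(3*97*(97 - 23) + 4503) + 4353)*(-41898 + 18790) = (2943*(3*97*74 + 4503) + 4353)*(-23108) = (2943*(21534 + 4503) + 4353)*(-23108) = (2943*26037 + 4353)*(-23108) = (76626891 + 4353)*(-23108) = 76631244*(-23108) = -1770794786352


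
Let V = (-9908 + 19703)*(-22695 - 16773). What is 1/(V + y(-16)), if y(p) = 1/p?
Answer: -16/6185424961 ≈ -2.5867e-9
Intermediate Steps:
V = -386589060 (V = 9795*(-39468) = -386589060)
1/(V + y(-16)) = 1/(-386589060 + 1/(-16)) = 1/(-386589060 - 1/16) = 1/(-6185424961/16) = -16/6185424961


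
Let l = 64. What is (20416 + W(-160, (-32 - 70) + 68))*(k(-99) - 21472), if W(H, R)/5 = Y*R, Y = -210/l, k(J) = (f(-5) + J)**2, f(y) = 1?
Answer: -995668827/4 ≈ -2.4892e+8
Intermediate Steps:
k(J) = (1 + J)**2
Y = -105/32 (Y = -210/64 = -210*1/64 = -105/32 ≈ -3.2813)
W(H, R) = -525*R/32 (W(H, R) = 5*(-105*R/32) = -525*R/32)
(20416 + W(-160, (-32 - 70) + 68))*(k(-99) - 21472) = (20416 - 525*((-32 - 70) + 68)/32)*((1 - 99)**2 - 21472) = (20416 - 525*(-102 + 68)/32)*((-98)**2 - 21472) = (20416 - 525/32*(-34))*(9604 - 21472) = (20416 + 8925/16)*(-11868) = (335581/16)*(-11868) = -995668827/4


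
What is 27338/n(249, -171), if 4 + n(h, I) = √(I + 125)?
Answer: -54676/31 - 13669*I*√46/31 ≈ -1763.7 - 2990.6*I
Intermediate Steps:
n(h, I) = -4 + √(125 + I) (n(h, I) = -4 + √(I + 125) = -4 + √(125 + I))
27338/n(249, -171) = 27338/(-4 + √(125 - 171)) = 27338/(-4 + √(-46)) = 27338/(-4 + I*√46)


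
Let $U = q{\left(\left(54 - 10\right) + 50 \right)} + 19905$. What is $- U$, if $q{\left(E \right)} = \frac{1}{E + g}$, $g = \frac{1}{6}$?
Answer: $- \frac{11246331}{565} \approx -19905.0$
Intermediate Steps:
$g = \frac{1}{6} \approx 0.16667$
$q{\left(E \right)} = \frac{1}{\frac{1}{6} + E}$ ($q{\left(E \right)} = \frac{1}{E + \frac{1}{6}} = \frac{1}{\frac{1}{6} + E}$)
$U = \frac{11246331}{565}$ ($U = \frac{6}{1 + 6 \left(\left(54 - 10\right) + 50\right)} + 19905 = \frac{6}{1 + 6 \left(44 + 50\right)} + 19905 = \frac{6}{1 + 6 \cdot 94} + 19905 = \frac{6}{1 + 564} + 19905 = \frac{6}{565} + 19905 = \frac{11246331}{565} \approx 19905.0$)
$- U = \left(-1\right) \frac{11246331}{565} = - \frac{11246331}{565}$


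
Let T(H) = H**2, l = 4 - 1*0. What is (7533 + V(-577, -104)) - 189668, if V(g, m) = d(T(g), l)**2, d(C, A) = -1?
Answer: -182134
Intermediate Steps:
l = 4 (l = 4 + 0 = 4)
V(g, m) = 1 (V(g, m) = (-1)**2 = 1)
(7533 + V(-577, -104)) - 189668 = (7533 + 1) - 189668 = 7534 - 189668 = -182134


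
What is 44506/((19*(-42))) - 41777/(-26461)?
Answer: -81738230/1508277 ≈ -54.193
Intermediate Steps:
44506/((19*(-42))) - 41777/(-26461) = 44506/(-798) - 41777*(-1/26461) = 44506*(-1/798) + 41777/26461 = -3179/57 + 41777/26461 = -81738230/1508277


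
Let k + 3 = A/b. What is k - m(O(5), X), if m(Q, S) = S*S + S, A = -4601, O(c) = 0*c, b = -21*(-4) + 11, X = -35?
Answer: -117936/95 ≈ -1241.4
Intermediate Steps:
b = 95 (b = 84 + 11 = 95)
O(c) = 0
m(Q, S) = S + S² (m(Q, S) = S² + S = S + S²)
k = -4886/95 (k = -3 - 4601/95 = -4886/95 ≈ -51.432)
k - m(O(5), X) = -4886/95 - (-35)*(1 - 35) = -4886/95 - (-35)*(-34) = -4886/95 - 1*1190 = -4886/95 - 1190 = -117936/95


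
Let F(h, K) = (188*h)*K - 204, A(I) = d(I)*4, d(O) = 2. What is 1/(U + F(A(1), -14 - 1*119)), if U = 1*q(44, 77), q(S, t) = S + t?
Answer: -1/200115 ≈ -4.9971e-6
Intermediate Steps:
A(I) = 8 (A(I) = 2*4 = 8)
F(h, K) = -204 + 188*K*h (F(h, K) = 188*K*h - 204 = -204 + 188*K*h)
U = 121 (U = 1*(44 + 77) = 1*121 = 121)
1/(U + F(A(1), -14 - 1*119)) = 1/(121 + (-204 + 188*(-14 - 1*119)*8)) = 1/(121 + (-204 + 188*(-14 - 119)*8)) = 1/(121 + (-204 + 188*(-133)*8)) = 1/(121 + (-204 - 200032)) = 1/(121 - 200236) = 1/(-200115) = -1/200115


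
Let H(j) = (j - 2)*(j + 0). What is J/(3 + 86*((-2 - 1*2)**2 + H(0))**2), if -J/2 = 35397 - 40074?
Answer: 9354/22019 ≈ 0.42481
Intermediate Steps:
J = 9354 (J = -2*(35397 - 40074) = -2*(-4677) = 9354)
H(j) = j*(-2 + j) (H(j) = (-2 + j)*j = j*(-2 + j))
J/(3 + 86*((-2 - 1*2)**2 + H(0))**2) = 9354/(3 + 86*((-2 - 1*2)**2 + 0*(-2 + 0))**2) = 9354/(3 + 86*((-2 - 2)**2 + 0*(-2))**2) = 9354/(3 + 86*((-4)**2 + 0)**2) = 9354/(3 + 86*(16 + 0)**2) = 9354/(3 + 86*16**2) = 9354/(3 + 86*256) = 9354/(3 + 22016) = 9354/22019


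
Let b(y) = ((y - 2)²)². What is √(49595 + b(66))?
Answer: √16826811 ≈ 4102.0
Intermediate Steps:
b(y) = (-2 + y)⁴ (b(y) = ((-2 + y)²)² = (-2 + y)⁴)
√(49595 + b(66)) = √(49595 + (-2 + 66)⁴) = √(49595 + 64⁴) = √(49595 + 16777216) = √16826811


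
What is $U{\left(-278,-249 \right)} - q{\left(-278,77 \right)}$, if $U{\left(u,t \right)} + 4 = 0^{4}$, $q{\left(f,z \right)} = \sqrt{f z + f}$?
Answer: $-4 - 2 i \sqrt{5421} \approx -4.0 - 147.25 i$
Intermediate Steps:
$q{\left(f,z \right)} = \sqrt{f + f z}$
$U{\left(u,t \right)} = -4$ ($U{\left(u,t \right)} = -4 + 0^{4} = -4 + 0 = -4$)
$U{\left(-278,-249 \right)} - q{\left(-278,77 \right)} = -4 - \sqrt{- 278 \left(1 + 77\right)} = -4 - \sqrt{\left(-278\right) 78} = -4 - \sqrt{-21684} = -4 - 2 i \sqrt{5421}$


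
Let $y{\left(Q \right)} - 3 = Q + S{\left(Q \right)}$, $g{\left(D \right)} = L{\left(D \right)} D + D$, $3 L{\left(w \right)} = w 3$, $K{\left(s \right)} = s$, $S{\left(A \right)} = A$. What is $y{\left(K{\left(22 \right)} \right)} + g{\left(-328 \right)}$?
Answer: $107303$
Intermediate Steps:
$L{\left(w \right)} = w$ ($L{\left(w \right)} = \frac{w 3}{3} = \frac{3 w}{3} = w$)
$g{\left(D \right)} = D + D^{2}$ ($g{\left(D \right)} = D D + D = D^{2} + D = D + D^{2}$)
$y{\left(Q \right)} = 3 + 2 Q$ ($y{\left(Q \right)} = 3 + \left(Q + Q\right) = 3 + 2 Q$)
$y{\left(K{\left(22 \right)} \right)} + g{\left(-328 \right)} = \left(3 + 2 \cdot 22\right) - 328 \left(1 - 328\right) = \left(3 + 44\right) - -107256 = 47 + 107256 = 107303$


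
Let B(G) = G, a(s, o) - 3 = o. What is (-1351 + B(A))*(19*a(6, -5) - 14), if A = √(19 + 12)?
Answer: 70252 - 52*√31 ≈ 69963.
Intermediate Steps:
a(s, o) = 3 + o
A = √31 ≈ 5.5678
(-1351 + B(A))*(19*a(6, -5) - 14) = (-1351 + √31)*(19*(3 - 5) - 14) = (-1351 + √31)*(19*(-2) - 14) = (-1351 + √31)*(-38 - 14) = (-1351 + √31)*(-52) = 70252 - 52*√31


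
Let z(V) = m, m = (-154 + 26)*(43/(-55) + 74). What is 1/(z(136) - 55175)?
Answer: -55/3550081 ≈ -1.5493e-5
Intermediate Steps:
m = -515456/55 (m = -128*(43*(-1/55) + 74) = -128*(-43/55 + 74) = -128*4027/55 = -515456/55 ≈ -9371.9)
z(V) = -515456/55
1/(z(136) - 55175) = 1/(-515456/55 - 55175) = 1/(-3550081/55) = -55/3550081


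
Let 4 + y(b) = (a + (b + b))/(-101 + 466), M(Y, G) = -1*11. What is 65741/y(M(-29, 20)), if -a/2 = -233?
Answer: -23995465/1016 ≈ -23618.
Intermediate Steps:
M(Y, G) = -11
a = 466 (a = -2*(-233) = 466)
y(b) = -994/365 + 2*b/365 (y(b) = -4 + (466 + (b + b))/(-101 + 466) = -4 + (466 + 2*b)/365 = -4 + (466 + 2*b)*(1/365) = -4 + (466/365 + 2*b/365) = -994/365 + 2*b/365)
65741/y(M(-29, 20)) = 65741/(-994/365 + (2/365)*(-11)) = 65741/(-994/365 - 22/365) = 65741/(-1016/365) = 65741*(-365/1016) = -23995465/1016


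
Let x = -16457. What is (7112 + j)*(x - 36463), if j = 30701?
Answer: -2001063960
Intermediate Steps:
(7112 + j)*(x - 36463) = (7112 + 30701)*(-16457 - 36463) = 37813*(-52920) = -2001063960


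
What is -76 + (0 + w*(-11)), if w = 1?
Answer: -87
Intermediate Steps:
-76 + (0 + w*(-11)) = -76 + (0 + 1*(-11)) = -76 + (0 - 11) = -76 - 11 = -87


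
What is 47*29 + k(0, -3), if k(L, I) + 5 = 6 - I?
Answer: 1367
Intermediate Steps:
k(L, I) = 1 - I (k(L, I) = -5 + (6 - I) = 1 - I)
47*29 + k(0, -3) = 47*29 + (1 - 1*(-3)) = 1363 + (1 + 3) = 1363 + 4 = 1367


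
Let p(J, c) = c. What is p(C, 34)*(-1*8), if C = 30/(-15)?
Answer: -272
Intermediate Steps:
C = -2 (C = 30*(-1/15) = -2)
p(C, 34)*(-1*8) = 34*(-1*8) = 34*(-8) = -272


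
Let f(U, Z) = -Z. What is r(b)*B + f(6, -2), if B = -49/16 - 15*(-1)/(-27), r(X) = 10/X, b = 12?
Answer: -877/864 ≈ -1.0150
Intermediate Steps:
B = -521/144 (B = -49*1/16 + 15*(-1/27) = -49/16 - 5/9 = -521/144 ≈ -3.6181)
r(b)*B + f(6, -2) = (10/12)*(-521/144) - 1*(-2) = (10*(1/12))*(-521/144) + 2 = (⅚)*(-521/144) + 2 = -2605/864 + 2 = -877/864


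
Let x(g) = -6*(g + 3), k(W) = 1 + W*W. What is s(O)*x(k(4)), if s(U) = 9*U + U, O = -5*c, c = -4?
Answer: -24000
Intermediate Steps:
O = 20 (O = -5*(-4) = 20)
s(U) = 10*U
k(W) = 1 + W²
x(g) = -18 - 6*g (x(g) = -6*(3 + g) = -18 - 6*g)
s(O)*x(k(4)) = (10*20)*(-18 - 6*(1 + 4²)) = 200*(-18 - 6*(1 + 16)) = 200*(-18 - 6*17) = 200*(-18 - 102) = 200*(-120) = -24000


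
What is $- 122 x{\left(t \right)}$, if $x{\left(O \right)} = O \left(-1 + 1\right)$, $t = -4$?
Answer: $0$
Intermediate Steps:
$x{\left(O \right)} = 0$ ($x{\left(O \right)} = O 0 = 0$)
$- 122 x{\left(t \right)} = \left(-122\right) 0 = 0$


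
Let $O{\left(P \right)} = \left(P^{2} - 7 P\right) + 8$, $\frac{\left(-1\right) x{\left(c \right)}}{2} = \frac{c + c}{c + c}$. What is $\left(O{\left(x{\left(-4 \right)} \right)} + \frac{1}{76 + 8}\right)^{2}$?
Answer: $\frac{4774225}{7056} \approx 676.62$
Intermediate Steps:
$x{\left(c \right)} = -2$ ($x{\left(c \right)} = - 2 \frac{c + c}{c + c} = - 2 \frac{2 c}{2 c} = - 2 \cdot 2 c \frac{1}{2 c} = \left(-2\right) 1 = -2$)
$O{\left(P \right)} = 8 + P^{2} - 7 P$
$\left(O{\left(x{\left(-4 \right)} \right)} + \frac{1}{76 + 8}\right)^{2} = \left(\left(8 + \left(-2\right)^{2} - -14\right) + \frac{1}{76 + 8}\right)^{2} = \left(\left(8 + 4 + 14\right) + \frac{1}{84}\right)^{2} = \left(26 + \frac{1}{84}\right)^{2} = \left(\frac{2185}{84}\right)^{2} = \frac{4774225}{7056}$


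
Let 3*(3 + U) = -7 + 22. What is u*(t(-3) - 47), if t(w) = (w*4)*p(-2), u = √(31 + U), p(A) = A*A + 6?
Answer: -167*√33 ≈ -959.34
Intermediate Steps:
U = 2 (U = -3 + (-7 + 22)/3 = -3 + (⅓)*15 = -3 + 5 = 2)
p(A) = 6 + A² (p(A) = A² + 6 = 6 + A²)
u = √33 (u = √(31 + 2) = √33 ≈ 5.7446)
t(w) = 40*w (t(w) = (w*4)*(6 + (-2)²) = (4*w)*(6 + 4) = (4*w)*10 = 40*w)
u*(t(-3) - 47) = √33*(40*(-3) - 47) = √33*(-120 - 47) = √33*(-167) = -167*√33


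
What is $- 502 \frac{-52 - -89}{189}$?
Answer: $- \frac{18574}{189} \approx -98.275$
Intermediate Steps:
$- 502 \frac{-52 - -89}{189} = - 502 \left(-52 + 89\right) \frac{1}{189} = - 502 \cdot 37 \cdot \frac{1}{189} = \left(-502\right) \frac{37}{189} = - \frac{18574}{189}$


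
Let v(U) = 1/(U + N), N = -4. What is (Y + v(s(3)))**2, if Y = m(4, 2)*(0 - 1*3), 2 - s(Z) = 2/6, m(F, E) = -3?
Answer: 3600/49 ≈ 73.469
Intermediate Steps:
s(Z) = 5/3 (s(Z) = 2 - 2/6 = 2 - 1*1/3 = 2 - 1/3 = 5/3)
v(U) = 1/(-4 + U) (v(U) = 1/(U - 4) = 1/(-4 + U))
Y = 9 (Y = -3*(0 - 1*3) = -3*(0 - 3) = -3*(-3) = 9)
(Y + v(s(3)))**2 = (9 + 1/(-4 + 5/3))**2 = (9 + 1/(-7/3))**2 = (9 - 3/7)**2 = (60/7)**2 = 3600/49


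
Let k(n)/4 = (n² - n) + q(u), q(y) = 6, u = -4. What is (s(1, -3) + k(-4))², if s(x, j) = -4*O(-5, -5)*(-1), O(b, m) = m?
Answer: 7056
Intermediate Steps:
s(x, j) = -20 (s(x, j) = -4*(-5)*(-1) = 20*(-1) = -20)
k(n) = 24 - 4*n + 4*n² (k(n) = 4*((n² - n) + 6) = 4*(6 + n² - n) = 24 - 4*n + 4*n²)
(s(1, -3) + k(-4))² = (-20 + (24 - 4*(-4) + 4*(-4)²))² = (-20 + (24 + 16 + 4*16))² = (-20 + (24 + 16 + 64))² = (-20 + 104)² = 84² = 7056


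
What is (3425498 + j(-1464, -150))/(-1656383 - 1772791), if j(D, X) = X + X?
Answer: -244657/244941 ≈ -0.99884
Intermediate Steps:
j(D, X) = 2*X
(3425498 + j(-1464, -150))/(-1656383 - 1772791) = (3425498 + 2*(-150))/(-1656383 - 1772791) = (3425498 - 300)/(-3429174) = 3425198*(-1/3429174) = -244657/244941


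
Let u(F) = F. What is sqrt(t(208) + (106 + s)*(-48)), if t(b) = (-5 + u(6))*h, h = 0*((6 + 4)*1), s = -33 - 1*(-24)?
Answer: 4*I*sqrt(291) ≈ 68.235*I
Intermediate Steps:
s = -9 (s = -33 + 24 = -9)
h = 0 (h = 0*(10*1) = 0*10 = 0)
t(b) = 0 (t(b) = (-5 + 6)*0 = 1*0 = 0)
sqrt(t(208) + (106 + s)*(-48)) = sqrt(0 + (106 - 9)*(-48)) = sqrt(0 + 97*(-48)) = sqrt(0 - 4656) = sqrt(-4656) = 4*I*sqrt(291)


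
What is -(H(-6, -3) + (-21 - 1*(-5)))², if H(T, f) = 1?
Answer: -225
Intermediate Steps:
-(H(-6, -3) + (-21 - 1*(-5)))² = -(1 + (-21 - 1*(-5)))² = -(1 + (-21 + 5))² = -(1 - 16)² = -1*(-15)² = -1*225 = -225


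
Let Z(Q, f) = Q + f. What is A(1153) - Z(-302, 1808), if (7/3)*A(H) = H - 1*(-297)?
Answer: -6192/7 ≈ -884.57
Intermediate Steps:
A(H) = 891/7 + 3*H/7 (A(H) = 3*(H - 1*(-297))/7 = 3*(H + 297)/7 = 3*(297 + H)/7 = 891/7 + 3*H/7)
A(1153) - Z(-302, 1808) = (891/7 + (3/7)*1153) - (-302 + 1808) = (891/7 + 3459/7) - 1*1506 = 4350/7 - 1506 = -6192/7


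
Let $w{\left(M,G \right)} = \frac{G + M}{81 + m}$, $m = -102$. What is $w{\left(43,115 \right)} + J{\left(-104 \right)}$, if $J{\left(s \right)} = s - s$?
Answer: $- \frac{158}{21} \approx -7.5238$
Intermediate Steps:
$w{\left(M,G \right)} = - \frac{G}{21} - \frac{M}{21}$ ($w{\left(M,G \right)} = \frac{G + M}{81 - 102} = \frac{G + M}{-21} = \left(G + M\right) \left(- \frac{1}{21}\right) = - \frac{G}{21} - \frac{M}{21}$)
$J{\left(s \right)} = 0$
$w{\left(43,115 \right)} + J{\left(-104 \right)} = \left(\left(- \frac{1}{21}\right) 115 - \frac{43}{21}\right) + 0 = \left(- \frac{115}{21} - \frac{43}{21}\right) + 0 = - \frac{158}{21} + 0 = - \frac{158}{21}$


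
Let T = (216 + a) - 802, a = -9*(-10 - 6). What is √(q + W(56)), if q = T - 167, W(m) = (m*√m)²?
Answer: √175007 ≈ 418.34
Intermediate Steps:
a = 144 (a = -9*(-16) = 144)
T = -442 (T = (216 + 144) - 802 = 360 - 802 = -442)
W(m) = m³ (W(m) = (m^(3/2))² = m³)
q = -609 (q = -442 - 167 = -609)
√(q + W(56)) = √(-609 + 56³) = √(-609 + 175616) = √175007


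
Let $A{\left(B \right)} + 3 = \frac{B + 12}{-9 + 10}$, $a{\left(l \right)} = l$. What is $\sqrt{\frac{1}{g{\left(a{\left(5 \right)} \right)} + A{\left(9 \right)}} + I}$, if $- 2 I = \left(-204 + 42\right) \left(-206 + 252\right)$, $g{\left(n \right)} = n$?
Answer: $\frac{\sqrt{1971077}}{23} \approx 61.041$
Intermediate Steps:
$A{\left(B \right)} = 9 + B$ ($A{\left(B \right)} = -3 + \frac{B + 12}{-9 + 10} = -3 + \frac{12 + B}{1} = -3 + \left(12 + B\right) 1 = -3 + \left(12 + B\right) = 9 + B$)
$I = 3726$ ($I = - \frac{\left(-204 + 42\right) \left(-206 + 252\right)}{2} = - \frac{\left(-162\right) 46}{2} = \left(- \frac{1}{2}\right) \left(-7452\right) = 3726$)
$\sqrt{\frac{1}{g{\left(a{\left(5 \right)} \right)} + A{\left(9 \right)}} + I} = \sqrt{\frac{1}{5 + \left(9 + 9\right)} + 3726} = \sqrt{\frac{1}{5 + 18} + 3726} = \sqrt{\frac{1}{23} + 3726} = \sqrt{\frac{85699}{23}} = \frac{\sqrt{1971077}}{23}$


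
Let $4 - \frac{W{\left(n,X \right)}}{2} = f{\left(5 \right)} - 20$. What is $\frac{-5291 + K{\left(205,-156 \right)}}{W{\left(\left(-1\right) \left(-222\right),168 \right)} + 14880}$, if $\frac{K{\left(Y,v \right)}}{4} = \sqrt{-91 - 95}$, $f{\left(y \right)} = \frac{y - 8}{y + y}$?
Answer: $- \frac{26455}{74643} + \frac{20 i \sqrt{186}}{74643} \approx -0.35442 + 0.0036542 i$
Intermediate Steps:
$f{\left(y \right)} = \frac{-8 + y}{2 y}$
$K{\left(Y,v \right)} = 4 i \sqrt{186}$ ($K{\left(Y,v \right)} = 4 \sqrt{-91 - 95} = 4 \sqrt{-186} = 4 i \sqrt{186}$)
$W{\left(n,X \right)} = \frac{243}{5}$ ($W{\left(n,X \right)} = 8 - 2 \left(\frac{-8 + 5}{2 \cdot 5} - 20\right) = 8 - 2 \left(\frac{1}{2} \cdot \frac{1}{5} \left(-3\right) - 20\right) = 8 - 2 \left(- \frac{3}{10} - 20\right) = 8 - - \frac{203}{5} = 8 + \frac{203}{5} = \frac{243}{5}$)
$\frac{-5291 + K{\left(205,-156 \right)}}{W{\left(\left(-1\right) \left(-222\right),168 \right)} + 14880} = \frac{-5291 + 4 i \sqrt{186}}{\frac{243}{5} + 14880} = \frac{-5291 + 4 i \sqrt{186}}{\frac{74643}{5}} = \left(-5291 + 4 i \sqrt{186}\right) \frac{5}{74643} = - \frac{26455}{74643} + \frac{20 i \sqrt{186}}{74643}$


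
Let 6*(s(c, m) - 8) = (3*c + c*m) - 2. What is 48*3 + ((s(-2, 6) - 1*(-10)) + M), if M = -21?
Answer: 413/3 ≈ 137.67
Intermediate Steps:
s(c, m) = 23/3 + c/2 + c*m/6 (s(c, m) = 8 + ((3*c + c*m) - 2)/6 = 8 + (-2 + 3*c + c*m)/6 = 8 + (-⅓ + c/2 + c*m/6) = 23/3 + c/2 + c*m/6)
48*3 + ((s(-2, 6) - 1*(-10)) + M) = 48*3 + (((23/3 + (½)*(-2) + (⅙)*(-2)*6) - 1*(-10)) - 21) = 144 + (((23/3 - 1 - 2) + 10) - 21) = 144 + ((14/3 + 10) - 21) = 144 + (44/3 - 21) = 144 - 19/3 = 413/3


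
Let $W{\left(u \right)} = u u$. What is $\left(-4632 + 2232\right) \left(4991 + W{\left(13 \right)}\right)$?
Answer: $-12384000$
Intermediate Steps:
$W{\left(u \right)} = u^{2}$
$\left(-4632 + 2232\right) \left(4991 + W{\left(13 \right)}\right) = \left(-4632 + 2232\right) \left(4991 + 13^{2}\right) = - 2400 \left(4991 + 169\right) = \left(-2400\right) 5160 = -12384000$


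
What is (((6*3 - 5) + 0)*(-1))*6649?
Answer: -86437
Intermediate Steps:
(((6*3 - 5) + 0)*(-1))*6649 = (((18 - 5) + 0)*(-1))*6649 = ((13 + 0)*(-1))*6649 = (13*(-1))*6649 = -13*6649 = -86437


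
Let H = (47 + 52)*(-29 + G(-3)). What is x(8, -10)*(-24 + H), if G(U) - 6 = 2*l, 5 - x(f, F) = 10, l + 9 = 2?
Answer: 18435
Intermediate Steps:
l = -7 (l = -9 + 2 = -7)
x(f, F) = -5 (x(f, F) = 5 - 1*10 = 5 - 10 = -5)
G(U) = -8 (G(U) = 6 + 2*(-7) = 6 - 14 = -8)
H = -3663 (H = (47 + 52)*(-29 - 8) = 99*(-37) = -3663)
x(8, -10)*(-24 + H) = -5*(-24 - 3663) = -5*(-3687) = 18435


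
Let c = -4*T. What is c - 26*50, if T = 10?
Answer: -1340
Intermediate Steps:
c = -40 (c = -4*10 = -40)
c - 26*50 = -40 - 26*50 = -40 - 1300 = -1340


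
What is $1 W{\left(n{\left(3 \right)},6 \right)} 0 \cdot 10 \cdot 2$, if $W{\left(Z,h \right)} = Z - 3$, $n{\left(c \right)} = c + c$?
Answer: $0$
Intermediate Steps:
$n{\left(c \right)} = 2 c$
$W{\left(Z,h \right)} = -3 + Z$
$1 W{\left(n{\left(3 \right)},6 \right)} 0 \cdot 10 \cdot 2 = 1 \left(-3 + 2 \cdot 3\right) 0 \cdot 10 \cdot 2 = 1 \left(-3 + 6\right) 0 \cdot 10 \cdot 2 = 1 \cdot 3 \cdot 0 \cdot 10 \cdot 2 = 3 \cdot 0 \cdot 10 \cdot 2 = 0 \cdot 10 \cdot 2 = 0 \cdot 2 = 0$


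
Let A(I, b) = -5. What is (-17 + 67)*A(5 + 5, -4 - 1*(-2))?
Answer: -250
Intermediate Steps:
(-17 + 67)*A(5 + 5, -4 - 1*(-2)) = (-17 + 67)*(-5) = 50*(-5) = -250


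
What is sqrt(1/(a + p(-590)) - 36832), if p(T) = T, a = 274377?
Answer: 9*I*sqrt(34085206473941)/273787 ≈ 191.92*I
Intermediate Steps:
sqrt(1/(a + p(-590)) - 36832) = sqrt(1/(274377 - 590) - 36832) = sqrt(1/273787 - 36832) = sqrt(-10084122783/273787) = 9*I*sqrt(34085206473941)/273787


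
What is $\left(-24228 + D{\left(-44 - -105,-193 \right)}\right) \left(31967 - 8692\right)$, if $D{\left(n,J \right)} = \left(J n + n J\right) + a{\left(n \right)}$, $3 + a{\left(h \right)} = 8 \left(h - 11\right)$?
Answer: $-1102699675$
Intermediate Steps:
$a{\left(h \right)} = -91 + 8 h$ ($a{\left(h \right)} = -3 + 8 \left(h - 11\right) = -3 + 8 \left(-11 + h\right) = -3 + \left(-88 + 8 h\right) = -91 + 8 h$)
$D{\left(n,J \right)} = -91 + 8 n + 2 J n$ ($D{\left(n,J \right)} = \left(J n + n J\right) + \left(-91 + 8 n\right) = \left(J n + J n\right) + \left(-91 + 8 n\right) = 2 J n + \left(-91 + 8 n\right) = -91 + 8 n + 2 J n$)
$\left(-24228 + D{\left(-44 - -105,-193 \right)}\right) \left(31967 - 8692\right) = \left(-24228 + \left(-91 + 8 \left(-44 - -105\right) + 2 \left(-193\right) \left(-44 - -105\right)\right)\right) \left(31967 - 8692\right) = \left(-24228 + \left(-91 + 8 \left(-44 + 105\right) + 2 \left(-193\right) \left(-44 + 105\right)\right)\right) 23275 = \left(-24228 + \left(-91 + 8 \cdot 61 + 2 \left(-193\right) 61\right)\right) 23275 = \left(-24228 - 23149\right) 23275 = \left(-47377\right) 23275 = -1102699675$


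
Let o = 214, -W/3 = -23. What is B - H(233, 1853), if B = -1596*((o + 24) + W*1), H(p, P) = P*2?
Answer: -493678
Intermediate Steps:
W = 69 (W = -3*(-23) = 69)
H(p, P) = 2*P
B = -489972 (B = -1596*((214 + 24) + 69*1) = -1596*(238 + 69) = -1596*307 = -489972)
B - H(233, 1853) = -489972 - 2*1853 = -489972 - 1*3706 = -489972 - 3706 = -493678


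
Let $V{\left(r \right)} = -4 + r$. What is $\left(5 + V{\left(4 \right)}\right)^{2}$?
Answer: $25$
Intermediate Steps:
$\left(5 + V{\left(4 \right)}\right)^{2} = \left(5 + \left(-4 + 4\right)\right)^{2} = \left(5 + 0\right)^{2} = 5^{2} = 25$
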